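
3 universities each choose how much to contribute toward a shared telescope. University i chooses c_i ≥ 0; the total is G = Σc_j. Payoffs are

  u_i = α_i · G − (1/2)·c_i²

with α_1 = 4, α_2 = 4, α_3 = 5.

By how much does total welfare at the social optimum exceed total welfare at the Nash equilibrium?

113

University i's FOC: ∂u_i/∂c_i = α_i − c_i = 0, so c_i* = α_i.
NE contributions = (4, 4, 5); G = 13.
W^NE = (Σα)·G − ½Σα_i² = 13² − ½·57 = 140.5.
Planner sets c_i = Σα_j = 13 for every i, so G^SO = 3·13 = 39.
W^SO = (Σα)·G^SO − ½·3·(Σα)² = (3/2)·13² = 253.5.
Deadweight loss = W^SO − W^NE = 113.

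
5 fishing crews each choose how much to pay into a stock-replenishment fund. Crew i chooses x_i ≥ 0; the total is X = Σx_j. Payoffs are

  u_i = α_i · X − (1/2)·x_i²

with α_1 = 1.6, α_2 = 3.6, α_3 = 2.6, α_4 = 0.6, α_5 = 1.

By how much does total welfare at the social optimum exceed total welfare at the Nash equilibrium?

144.36

Crew i's FOC: ∂u_i/∂x_i = α_i − x_i = 0, so x_i* = α_i.
NE contributions = (1.6, 3.6, 2.6, 0.6, 1); X = 9.4.
W^NE = (Σα)·X − ½Σα_i² = 9.4² − ½·23.64 = 76.54.
Planner sets x_i = Σα_j = 9.4 for every i, so X^SO = 5·9.4 = 47.
W^SO = (Σα)·X^SO − ½·5·(Σα)² = (5/2)·9.4² = 220.9.
Deadweight loss = W^SO − W^NE = 144.36.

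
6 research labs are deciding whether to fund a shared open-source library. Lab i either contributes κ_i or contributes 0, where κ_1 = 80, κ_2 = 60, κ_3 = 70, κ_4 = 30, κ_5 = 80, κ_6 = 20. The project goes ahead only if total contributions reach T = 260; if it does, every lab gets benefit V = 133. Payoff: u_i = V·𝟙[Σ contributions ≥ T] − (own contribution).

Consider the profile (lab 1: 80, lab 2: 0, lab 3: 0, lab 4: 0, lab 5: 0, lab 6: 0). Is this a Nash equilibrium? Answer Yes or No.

Total = 80 < 260: not provided.
Lab 1 (pledges 80, payoff -80): dropping to 0 → total 0, payoff 0. Profitable deviation.

No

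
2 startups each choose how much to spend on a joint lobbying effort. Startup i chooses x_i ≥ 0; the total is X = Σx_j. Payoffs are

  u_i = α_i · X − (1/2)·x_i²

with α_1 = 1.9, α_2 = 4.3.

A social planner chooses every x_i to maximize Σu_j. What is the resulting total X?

Planner FOC: ∂(Σu_j)/∂x_i = (Σα_j) − x_i = 0, so x_i^SO = Σα_j = 6.2 for every i; X^SO = 12.4.

12.4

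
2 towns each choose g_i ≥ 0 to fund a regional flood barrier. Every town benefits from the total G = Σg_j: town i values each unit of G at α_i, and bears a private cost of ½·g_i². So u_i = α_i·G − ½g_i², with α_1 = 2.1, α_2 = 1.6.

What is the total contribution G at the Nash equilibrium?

3.7

Town i's FOC: ∂u_i/∂g_i = α_i − g_i = 0, so g_i* = α_i.
NE contributions = (2.1, 1.6); G = 3.7.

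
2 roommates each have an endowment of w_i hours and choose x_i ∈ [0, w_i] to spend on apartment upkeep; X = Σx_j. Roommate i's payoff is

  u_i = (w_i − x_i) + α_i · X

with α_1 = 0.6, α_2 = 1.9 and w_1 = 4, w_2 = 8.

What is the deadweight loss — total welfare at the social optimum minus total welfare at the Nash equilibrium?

6

∂u_i/∂x_i = α_i − 1, so roommate i contributes w_i if α_i > 1, else 0.
α_i > 1 for i ∈ {2}; NE contributions (0, 8), X = 8.
W^NE = Σw_i − X^NE + (Σα_i)·X^NE = 12 + 1.5·8 = 24.
Planner: ∂(Σu_j)/∂x_i = Σα_j − 1 = 1.5 > 0, so everyone contributes w_i; X^SO = 12, W^SO = 12 + 1.5·12 = 30.
Deadweight loss = 6.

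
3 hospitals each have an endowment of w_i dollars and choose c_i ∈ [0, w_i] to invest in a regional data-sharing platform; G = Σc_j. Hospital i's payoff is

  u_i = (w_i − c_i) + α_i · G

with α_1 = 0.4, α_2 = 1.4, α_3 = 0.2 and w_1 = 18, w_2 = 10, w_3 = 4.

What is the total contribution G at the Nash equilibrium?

∂u_i/∂c_i = α_i − 1, so hospital i contributes w_i if α_i > 1, else 0.
α_i > 1 for i ∈ {2}; NE contributions (0, 10, 0), G = 10.

10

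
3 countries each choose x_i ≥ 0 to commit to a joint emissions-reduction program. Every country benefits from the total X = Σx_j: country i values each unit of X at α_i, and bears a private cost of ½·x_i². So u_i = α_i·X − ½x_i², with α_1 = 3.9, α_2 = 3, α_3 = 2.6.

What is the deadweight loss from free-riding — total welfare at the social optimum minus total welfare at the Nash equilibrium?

60.61

Country i's FOC: ∂u_i/∂x_i = α_i − x_i = 0, so x_i* = α_i.
NE contributions = (3.9, 3, 2.6); X = 9.5.
W^NE = (Σα)·X − ½Σα_i² = 9.5² − ½·30.97 = 74.765.
Planner sets x_i = Σα_j = 9.5 for every i, so X^SO = 3·9.5 = 28.5.
W^SO = (Σα)·X^SO − ½·3·(Σα)² = (3/2)·9.5² = 135.375.
Deadweight loss = W^SO − W^NE = 60.61.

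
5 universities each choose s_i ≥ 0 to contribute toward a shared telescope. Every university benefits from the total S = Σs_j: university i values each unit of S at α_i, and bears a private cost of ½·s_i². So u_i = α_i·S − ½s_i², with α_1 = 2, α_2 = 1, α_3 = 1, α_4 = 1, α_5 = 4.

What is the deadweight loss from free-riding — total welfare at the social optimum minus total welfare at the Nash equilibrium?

133

University i's FOC: ∂u_i/∂s_i = α_i − s_i = 0, so s_i* = α_i.
NE contributions = (2, 1, 1, 1, 4); S = 9.
W^NE = (Σα)·S − ½Σα_i² = 9² − ½·23 = 69.5.
Planner sets s_i = Σα_j = 9 for every i, so S^SO = 5·9 = 45.
W^SO = (Σα)·S^SO − ½·5·(Σα)² = (5/2)·9² = 202.5.
Deadweight loss = W^SO − W^NE = 133.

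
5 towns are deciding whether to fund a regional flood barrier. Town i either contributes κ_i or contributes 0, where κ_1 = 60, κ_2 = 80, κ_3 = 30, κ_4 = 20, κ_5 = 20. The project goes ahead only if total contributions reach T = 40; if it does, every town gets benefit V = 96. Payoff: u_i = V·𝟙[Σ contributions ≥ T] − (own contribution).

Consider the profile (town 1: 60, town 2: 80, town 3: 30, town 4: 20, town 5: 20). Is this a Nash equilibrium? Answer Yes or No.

No

Total = 210 ≥ 40: provided.
Town 1 (pledges 60, payoff 36): dropping to 0 → total 150, payoff 96. Profitable deviation.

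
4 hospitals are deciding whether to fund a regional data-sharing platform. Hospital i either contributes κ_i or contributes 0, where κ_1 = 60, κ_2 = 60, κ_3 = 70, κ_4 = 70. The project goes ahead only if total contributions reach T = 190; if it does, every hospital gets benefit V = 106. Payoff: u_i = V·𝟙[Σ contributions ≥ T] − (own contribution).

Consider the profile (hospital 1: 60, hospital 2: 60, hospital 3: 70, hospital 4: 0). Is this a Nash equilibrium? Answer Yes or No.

Total = 190 ≥ 190: provided.
Hospital 1 (pledges 60, payoff 46): dropping to 0 → total 130, payoff 0. No gain.
Hospital 2 (pledges 60, payoff 46): dropping to 0 → total 130, payoff 0. No gain.
Hospital 3 (pledges 70, payoff 36): dropping to 0 → total 120, payoff 0. No gain.
Hospital 4 (pledges 0, payoff 106): pledging 70 → total 260, payoff 36. No gain.

Yes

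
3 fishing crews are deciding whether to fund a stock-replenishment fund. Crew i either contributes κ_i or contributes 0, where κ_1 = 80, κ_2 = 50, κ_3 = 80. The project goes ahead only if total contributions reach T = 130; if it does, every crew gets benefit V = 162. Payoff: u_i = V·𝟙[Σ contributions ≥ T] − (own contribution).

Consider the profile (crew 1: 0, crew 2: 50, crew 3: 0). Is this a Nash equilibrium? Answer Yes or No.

Total = 50 < 130: not provided.
Crew 1 (pledges 0, payoff 0): pledging 80 → total 130, payoff 82. Profitable deviation.

No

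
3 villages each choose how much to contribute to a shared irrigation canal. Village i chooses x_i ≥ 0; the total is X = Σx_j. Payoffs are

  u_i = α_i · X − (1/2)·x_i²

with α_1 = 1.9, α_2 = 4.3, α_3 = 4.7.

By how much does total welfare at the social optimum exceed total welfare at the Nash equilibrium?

Village i's FOC: ∂u_i/∂x_i = α_i − x_i = 0, so x_i* = α_i.
NE contributions = (1.9, 4.3, 4.7); X = 10.9.
W^NE = (Σα)·X − ½Σα_i² = 10.9² − ½·44.19 = 96.715.
Planner sets x_i = Σα_j = 10.9 for every i, so X^SO = 3·10.9 = 32.7.
W^SO = (Σα)·X^SO − ½·3·(Σα)² = (3/2)·10.9² = 178.215.
Deadweight loss = W^SO − W^NE = 81.5.

81.5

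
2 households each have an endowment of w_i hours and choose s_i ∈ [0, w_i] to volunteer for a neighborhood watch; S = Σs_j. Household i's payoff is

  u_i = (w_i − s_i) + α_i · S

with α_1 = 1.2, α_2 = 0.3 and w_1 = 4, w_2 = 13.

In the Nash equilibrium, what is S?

4

∂u_i/∂s_i = α_i − 1, so household i contributes w_i if α_i > 1, else 0.
α_i > 1 for i ∈ {1}; NE contributions (4, 0), S = 4.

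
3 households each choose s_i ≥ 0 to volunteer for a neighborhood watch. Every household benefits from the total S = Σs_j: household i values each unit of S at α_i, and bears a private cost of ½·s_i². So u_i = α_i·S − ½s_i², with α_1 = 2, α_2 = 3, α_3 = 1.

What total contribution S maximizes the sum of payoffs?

Planner FOC: ∂(Σu_j)/∂s_i = (Σα_j) − s_i = 0, so s_i^SO = Σα_j = 6 for every i; S^SO = 18.

18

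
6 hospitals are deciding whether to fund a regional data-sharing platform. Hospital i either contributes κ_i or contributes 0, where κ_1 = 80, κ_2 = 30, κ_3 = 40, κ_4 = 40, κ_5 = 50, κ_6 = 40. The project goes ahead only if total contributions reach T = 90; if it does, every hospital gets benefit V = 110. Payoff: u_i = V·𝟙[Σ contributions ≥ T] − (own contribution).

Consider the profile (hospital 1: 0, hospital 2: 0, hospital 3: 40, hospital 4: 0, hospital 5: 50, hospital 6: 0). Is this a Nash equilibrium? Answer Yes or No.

Yes

Total = 90 ≥ 90: provided.
Hospital 1 (pledges 0, payoff 110): pledging 80 → total 170, payoff 30. No gain.
Hospital 2 (pledges 0, payoff 110): pledging 30 → total 120, payoff 80. No gain.
Hospital 3 (pledges 40, payoff 70): dropping to 0 → total 50, payoff 0. No gain.
Hospital 4 (pledges 0, payoff 110): pledging 40 → total 130, payoff 70. No gain.
Hospital 5 (pledges 50, payoff 60): dropping to 0 → total 40, payoff 0. No gain.
Hospital 6 (pledges 0, payoff 110): pledging 40 → total 130, payoff 70. No gain.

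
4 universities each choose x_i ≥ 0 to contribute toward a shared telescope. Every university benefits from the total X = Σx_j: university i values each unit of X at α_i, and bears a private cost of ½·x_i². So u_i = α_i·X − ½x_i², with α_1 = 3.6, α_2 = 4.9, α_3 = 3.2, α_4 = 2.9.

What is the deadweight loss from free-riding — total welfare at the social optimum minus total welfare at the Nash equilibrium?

240.97

University i's FOC: ∂u_i/∂x_i = α_i − x_i = 0, so x_i* = α_i.
NE contributions = (3.6, 4.9, 3.2, 2.9); X = 14.6.
W^NE = (Σα)·X − ½Σα_i² = 14.6² − ½·55.62 = 185.35.
Planner sets x_i = Σα_j = 14.6 for every i, so X^SO = 4·14.6 = 58.4.
W^SO = (Σα)·X^SO − ½·4·(Σα)² = (4/2)·14.6² = 426.32.
Deadweight loss = W^SO − W^NE = 240.97.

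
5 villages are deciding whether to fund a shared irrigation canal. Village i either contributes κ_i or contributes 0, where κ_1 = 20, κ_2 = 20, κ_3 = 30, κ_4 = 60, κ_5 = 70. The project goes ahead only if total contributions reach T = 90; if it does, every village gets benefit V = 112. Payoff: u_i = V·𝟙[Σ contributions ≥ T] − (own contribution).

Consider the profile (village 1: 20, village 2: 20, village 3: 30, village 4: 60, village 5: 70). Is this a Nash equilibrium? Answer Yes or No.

No

Total = 200 ≥ 90: provided.
Village 1 (pledges 20, payoff 92): dropping to 0 → total 180, payoff 112. Profitable deviation.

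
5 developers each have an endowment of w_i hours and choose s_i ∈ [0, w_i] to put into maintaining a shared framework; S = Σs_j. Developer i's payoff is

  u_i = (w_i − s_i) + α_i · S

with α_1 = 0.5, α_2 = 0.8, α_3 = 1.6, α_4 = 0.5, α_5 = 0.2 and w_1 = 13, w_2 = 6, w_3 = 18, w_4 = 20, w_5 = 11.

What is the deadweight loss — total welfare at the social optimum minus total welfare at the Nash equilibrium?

∂u_i/∂s_i = α_i − 1, so developer i contributes w_i if α_i > 1, else 0.
α_i > 1 for i ∈ {3}; NE contributions (0, 0, 18, 0, 0), S = 18.
W^NE = Σw_i − S^NE + (Σα_i)·S^NE = 68 + 2.6·18 = 114.8.
Planner: ∂(Σu_j)/∂s_i = Σα_j − 1 = 2.6 > 0, so everyone contributes w_i; S^SO = 68, W^SO = 68 + 2.6·68 = 244.8.
Deadweight loss = 130.

130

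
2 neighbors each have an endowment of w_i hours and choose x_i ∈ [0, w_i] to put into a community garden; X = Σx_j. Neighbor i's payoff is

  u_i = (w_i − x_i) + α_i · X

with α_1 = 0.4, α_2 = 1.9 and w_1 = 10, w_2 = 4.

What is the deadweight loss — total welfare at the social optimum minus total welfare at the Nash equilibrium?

13

∂u_i/∂x_i = α_i − 1, so neighbor i contributes w_i if α_i > 1, else 0.
α_i > 1 for i ∈ {2}; NE contributions (0, 4), X = 4.
W^NE = Σw_i − X^NE + (Σα_i)·X^NE = 14 + 1.3·4 = 19.2.
Planner: ∂(Σu_j)/∂x_i = Σα_j − 1 = 1.3 > 0, so everyone contributes w_i; X^SO = 14, W^SO = 14 + 1.3·14 = 32.2.
Deadweight loss = 13.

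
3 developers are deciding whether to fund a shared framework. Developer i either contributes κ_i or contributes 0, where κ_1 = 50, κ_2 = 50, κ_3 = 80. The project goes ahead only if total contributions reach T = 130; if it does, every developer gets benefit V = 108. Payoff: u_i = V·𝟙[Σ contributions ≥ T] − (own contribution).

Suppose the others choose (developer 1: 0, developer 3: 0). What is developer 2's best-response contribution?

Others' total = 0. Even contributing 50 gives 50 < 130: no benefit either way.
Best response: 0.

0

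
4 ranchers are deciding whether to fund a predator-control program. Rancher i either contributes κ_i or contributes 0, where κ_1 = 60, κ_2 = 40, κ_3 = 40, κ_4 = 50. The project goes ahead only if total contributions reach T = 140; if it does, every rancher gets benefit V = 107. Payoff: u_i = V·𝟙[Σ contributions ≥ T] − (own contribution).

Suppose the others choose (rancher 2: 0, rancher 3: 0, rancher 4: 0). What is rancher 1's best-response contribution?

Others' total = 0. Even contributing 60 gives 60 < 140: no benefit either way.
Best response: 0.

0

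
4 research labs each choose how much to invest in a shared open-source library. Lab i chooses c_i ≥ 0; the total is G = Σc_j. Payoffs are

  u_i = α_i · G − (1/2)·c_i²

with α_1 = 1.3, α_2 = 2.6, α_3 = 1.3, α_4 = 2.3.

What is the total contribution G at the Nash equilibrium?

Lab i's FOC: ∂u_i/∂c_i = α_i − c_i = 0, so c_i* = α_i.
NE contributions = (1.3, 2.6, 1.3, 2.3); G = 7.5.

7.5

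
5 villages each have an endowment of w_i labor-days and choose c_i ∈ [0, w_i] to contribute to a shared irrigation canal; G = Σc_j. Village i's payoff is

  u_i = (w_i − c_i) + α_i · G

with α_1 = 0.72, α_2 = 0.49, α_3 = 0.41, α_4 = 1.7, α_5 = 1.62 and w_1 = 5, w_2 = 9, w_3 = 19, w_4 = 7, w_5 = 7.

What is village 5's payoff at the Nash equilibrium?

∂u_i/∂c_i = α_i − 1, so village i contributes w_i if α_i > 1, else 0.
α_i > 1 for i ∈ {4, 5}; NE contributions (0, 0, 0, 7, 7), G = 14.
u_5 = (7 − 7) + 1.62·14 = 22.68.

22.68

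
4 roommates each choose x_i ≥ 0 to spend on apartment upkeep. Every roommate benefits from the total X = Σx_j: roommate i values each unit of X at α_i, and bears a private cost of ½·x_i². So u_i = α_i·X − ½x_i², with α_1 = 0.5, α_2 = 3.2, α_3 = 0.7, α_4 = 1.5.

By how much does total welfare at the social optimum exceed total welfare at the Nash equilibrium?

Roommate i's FOC: ∂u_i/∂x_i = α_i − x_i = 0, so x_i* = α_i.
NE contributions = (0.5, 3.2, 0.7, 1.5); X = 5.9.
W^NE = (Σα)·X − ½Σα_i² = 5.9² − ½·13.23 = 28.195.
Planner sets x_i = Σα_j = 5.9 for every i, so X^SO = 4·5.9 = 23.6.
W^SO = (Σα)·X^SO − ½·4·(Σα)² = (4/2)·5.9² = 69.62.
Deadweight loss = W^SO − W^NE = 41.425.

41.425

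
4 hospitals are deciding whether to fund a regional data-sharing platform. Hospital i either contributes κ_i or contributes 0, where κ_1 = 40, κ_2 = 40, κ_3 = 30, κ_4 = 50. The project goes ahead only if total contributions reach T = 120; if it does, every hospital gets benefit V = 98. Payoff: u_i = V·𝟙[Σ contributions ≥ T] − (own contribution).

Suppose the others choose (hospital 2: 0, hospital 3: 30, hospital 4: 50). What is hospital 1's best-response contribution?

Others' total = 80. Contributing 40 brings total to 120 ≥ 120: gain V − κ_1 = 58.
Best response: 40.

40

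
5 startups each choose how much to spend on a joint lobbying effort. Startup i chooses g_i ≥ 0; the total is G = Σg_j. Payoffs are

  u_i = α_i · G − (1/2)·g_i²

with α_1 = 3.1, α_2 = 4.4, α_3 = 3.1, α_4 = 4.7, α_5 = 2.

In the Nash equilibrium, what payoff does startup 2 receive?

66.44

Startup i's FOC: ∂u_i/∂g_i = α_i − g_i = 0, so g_i* = α_i.
NE contributions = (3.1, 4.4, 3.1, 4.7, 2); G = 17.3.
u_2 = α_2·G − ½·(g_2)² = 4.4·17.3 − ½·4.4² = 66.44.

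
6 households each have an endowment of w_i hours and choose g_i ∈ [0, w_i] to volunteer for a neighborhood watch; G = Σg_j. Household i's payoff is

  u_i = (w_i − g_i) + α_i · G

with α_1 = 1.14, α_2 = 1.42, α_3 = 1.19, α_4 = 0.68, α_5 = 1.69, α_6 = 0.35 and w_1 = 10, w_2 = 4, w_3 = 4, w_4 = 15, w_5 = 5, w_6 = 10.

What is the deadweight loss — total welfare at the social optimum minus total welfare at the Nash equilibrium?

∂u_i/∂g_i = α_i − 1, so household i contributes w_i if α_i > 1, else 0.
α_i > 1 for i ∈ {1, 2, 3, 5}; NE contributions (10, 4, 4, 0, 5, 0), G = 23.
W^NE = Σw_i − G^NE + (Σα_i)·G^NE = 48 + 5.47·23 = 173.81.
Planner: ∂(Σu_j)/∂g_i = Σα_j − 1 = 5.47 > 0, so everyone contributes w_i; G^SO = 48, W^SO = 48 + 5.47·48 = 310.56.
Deadweight loss = 136.75.

136.75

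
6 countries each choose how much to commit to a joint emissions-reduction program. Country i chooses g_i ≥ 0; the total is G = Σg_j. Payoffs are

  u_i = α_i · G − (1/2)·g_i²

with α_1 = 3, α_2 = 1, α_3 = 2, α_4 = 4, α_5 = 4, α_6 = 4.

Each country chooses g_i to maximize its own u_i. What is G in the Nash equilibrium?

Country i's FOC: ∂u_i/∂g_i = α_i − g_i = 0, so g_i* = α_i.
NE contributions = (3, 1, 2, 4, 4, 4); G = 18.

18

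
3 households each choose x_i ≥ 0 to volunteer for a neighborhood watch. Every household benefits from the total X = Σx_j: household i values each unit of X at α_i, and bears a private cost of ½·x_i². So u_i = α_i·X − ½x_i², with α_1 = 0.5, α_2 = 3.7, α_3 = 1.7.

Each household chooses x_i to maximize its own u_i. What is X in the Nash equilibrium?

5.9

Household i's FOC: ∂u_i/∂x_i = α_i − x_i = 0, so x_i* = α_i.
NE contributions = (0.5, 3.7, 1.7); X = 5.9.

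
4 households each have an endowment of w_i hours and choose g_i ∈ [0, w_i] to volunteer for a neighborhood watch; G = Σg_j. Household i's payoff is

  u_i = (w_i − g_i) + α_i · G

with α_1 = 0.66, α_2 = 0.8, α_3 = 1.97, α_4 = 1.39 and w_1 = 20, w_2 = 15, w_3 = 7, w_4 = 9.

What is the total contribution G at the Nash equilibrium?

16

∂u_i/∂g_i = α_i − 1, so household i contributes w_i if α_i > 1, else 0.
α_i > 1 for i ∈ {3, 4}; NE contributions (0, 0, 7, 9), G = 16.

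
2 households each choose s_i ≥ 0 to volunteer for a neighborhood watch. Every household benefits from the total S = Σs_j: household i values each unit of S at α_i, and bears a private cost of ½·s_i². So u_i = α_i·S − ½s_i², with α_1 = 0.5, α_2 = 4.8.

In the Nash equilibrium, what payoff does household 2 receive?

Household i's FOC: ∂u_i/∂s_i = α_i − s_i = 0, so s_i* = α_i.
NE contributions = (0.5, 4.8); S = 5.3.
u_2 = α_2·S − ½·(s_2)² = 4.8·5.3 − ½·4.8² = 13.92.

13.92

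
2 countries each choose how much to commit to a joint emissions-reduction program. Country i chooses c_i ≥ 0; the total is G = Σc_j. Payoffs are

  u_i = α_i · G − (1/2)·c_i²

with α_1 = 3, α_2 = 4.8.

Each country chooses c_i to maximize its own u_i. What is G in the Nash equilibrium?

Country i's FOC: ∂u_i/∂c_i = α_i − c_i = 0, so c_i* = α_i.
NE contributions = (3, 4.8); G = 7.8.

7.8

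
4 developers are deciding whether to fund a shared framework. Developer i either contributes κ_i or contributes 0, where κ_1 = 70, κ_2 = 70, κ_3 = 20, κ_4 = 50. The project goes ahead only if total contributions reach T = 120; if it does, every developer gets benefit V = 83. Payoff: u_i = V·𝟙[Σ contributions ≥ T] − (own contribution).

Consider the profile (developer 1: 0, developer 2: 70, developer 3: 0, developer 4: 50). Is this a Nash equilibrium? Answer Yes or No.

Total = 120 ≥ 120: provided.
Developer 1 (pledges 0, payoff 83): pledging 70 → total 190, payoff 13. No gain.
Developer 2 (pledges 70, payoff 13): dropping to 0 → total 50, payoff 0. No gain.
Developer 3 (pledges 0, payoff 83): pledging 20 → total 140, payoff 63. No gain.
Developer 4 (pledges 50, payoff 33): dropping to 0 → total 70, payoff 0. No gain.

Yes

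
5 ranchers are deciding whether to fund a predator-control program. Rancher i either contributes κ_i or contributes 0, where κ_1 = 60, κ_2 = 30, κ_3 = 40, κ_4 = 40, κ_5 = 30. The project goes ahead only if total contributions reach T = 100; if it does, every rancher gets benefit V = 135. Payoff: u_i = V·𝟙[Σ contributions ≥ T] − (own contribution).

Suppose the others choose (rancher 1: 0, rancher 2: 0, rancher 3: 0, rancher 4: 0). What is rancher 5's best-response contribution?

Others' total = 0. Even contributing 30 gives 30 < 100: no benefit either way.
Best response: 0.

0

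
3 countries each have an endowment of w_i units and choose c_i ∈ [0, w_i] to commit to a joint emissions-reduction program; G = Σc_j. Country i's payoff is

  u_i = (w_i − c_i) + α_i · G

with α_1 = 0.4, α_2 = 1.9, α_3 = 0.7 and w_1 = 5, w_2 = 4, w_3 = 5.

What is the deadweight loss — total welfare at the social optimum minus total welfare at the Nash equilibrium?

20

∂u_i/∂c_i = α_i − 1, so country i contributes w_i if α_i > 1, else 0.
α_i > 1 for i ∈ {2}; NE contributions (0, 4, 0), G = 4.
W^NE = Σw_i − G^NE + (Σα_i)·G^NE = 14 + 2·4 = 22.
Planner: ∂(Σu_j)/∂c_i = Σα_j − 1 = 2 > 0, so everyone contributes w_i; G^SO = 14, W^SO = 14 + 2·14 = 42.
Deadweight loss = 20.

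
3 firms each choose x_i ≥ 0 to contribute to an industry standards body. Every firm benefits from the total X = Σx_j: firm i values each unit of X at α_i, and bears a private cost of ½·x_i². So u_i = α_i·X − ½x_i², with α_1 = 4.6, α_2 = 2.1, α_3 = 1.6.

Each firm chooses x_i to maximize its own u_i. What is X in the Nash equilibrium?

8.3

Firm i's FOC: ∂u_i/∂x_i = α_i − x_i = 0, so x_i* = α_i.
NE contributions = (4.6, 2.1, 1.6); X = 8.3.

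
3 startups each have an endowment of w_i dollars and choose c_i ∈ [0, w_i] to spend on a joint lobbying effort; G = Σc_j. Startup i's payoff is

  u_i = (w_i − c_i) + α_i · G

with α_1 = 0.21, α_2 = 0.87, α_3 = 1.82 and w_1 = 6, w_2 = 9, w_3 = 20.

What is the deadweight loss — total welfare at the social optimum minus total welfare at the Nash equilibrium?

∂u_i/∂c_i = α_i − 1, so startup i contributes w_i if α_i > 1, else 0.
α_i > 1 for i ∈ {3}; NE contributions (0, 0, 20), G = 20.
W^NE = Σw_i − G^NE + (Σα_i)·G^NE = 35 + 1.9·20 = 73.
Planner: ∂(Σu_j)/∂c_i = Σα_j − 1 = 1.9 > 0, so everyone contributes w_i; G^SO = 35, W^SO = 35 + 1.9·35 = 101.5.
Deadweight loss = 28.5.

28.5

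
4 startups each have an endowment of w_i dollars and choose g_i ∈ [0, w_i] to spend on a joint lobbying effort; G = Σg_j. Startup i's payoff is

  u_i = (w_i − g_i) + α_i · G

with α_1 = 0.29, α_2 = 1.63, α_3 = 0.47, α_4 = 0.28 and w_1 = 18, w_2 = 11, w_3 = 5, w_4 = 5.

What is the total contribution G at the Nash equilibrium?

∂u_i/∂g_i = α_i − 1, so startup i contributes w_i if α_i > 1, else 0.
α_i > 1 for i ∈ {2}; NE contributions (0, 11, 0, 0), G = 11.

11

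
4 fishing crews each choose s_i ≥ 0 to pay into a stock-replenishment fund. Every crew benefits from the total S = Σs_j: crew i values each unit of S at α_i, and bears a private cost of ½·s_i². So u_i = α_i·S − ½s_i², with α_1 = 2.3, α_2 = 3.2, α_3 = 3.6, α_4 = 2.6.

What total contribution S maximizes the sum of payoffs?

Planner FOC: ∂(Σu_j)/∂s_i = (Σα_j) − s_i = 0, so s_i^SO = Σα_j = 11.7 for every i; S^SO = 46.8.

46.8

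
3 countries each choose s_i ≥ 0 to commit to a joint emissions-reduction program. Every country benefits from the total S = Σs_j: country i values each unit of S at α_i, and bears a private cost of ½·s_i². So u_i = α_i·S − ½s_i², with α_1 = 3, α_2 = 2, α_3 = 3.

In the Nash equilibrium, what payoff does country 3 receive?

19.5

Country i's FOC: ∂u_i/∂s_i = α_i − s_i = 0, so s_i* = α_i.
NE contributions = (3, 2, 3); S = 8.
u_3 = α_3·S − ½·(s_3)² = 3·8 − ½·3² = 19.5.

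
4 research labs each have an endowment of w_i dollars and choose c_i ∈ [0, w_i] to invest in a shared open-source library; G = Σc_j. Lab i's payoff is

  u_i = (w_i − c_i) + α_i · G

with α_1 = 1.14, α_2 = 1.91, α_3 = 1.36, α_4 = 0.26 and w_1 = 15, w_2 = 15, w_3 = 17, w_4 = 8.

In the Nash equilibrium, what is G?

∂u_i/∂c_i = α_i − 1, so lab i contributes w_i if α_i > 1, else 0.
α_i > 1 for i ∈ {1, 2, 3}; NE contributions (15, 15, 17, 0), G = 47.

47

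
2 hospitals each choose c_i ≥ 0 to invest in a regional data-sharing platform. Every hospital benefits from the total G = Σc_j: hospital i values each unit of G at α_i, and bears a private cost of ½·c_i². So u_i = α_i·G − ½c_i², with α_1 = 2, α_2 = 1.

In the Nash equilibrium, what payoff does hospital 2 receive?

Hospital i's FOC: ∂u_i/∂c_i = α_i − c_i = 0, so c_i* = α_i.
NE contributions = (2, 1); G = 3.
u_2 = α_2·G − ½·(c_2)² = 1·3 − ½·1² = 2.5.

2.5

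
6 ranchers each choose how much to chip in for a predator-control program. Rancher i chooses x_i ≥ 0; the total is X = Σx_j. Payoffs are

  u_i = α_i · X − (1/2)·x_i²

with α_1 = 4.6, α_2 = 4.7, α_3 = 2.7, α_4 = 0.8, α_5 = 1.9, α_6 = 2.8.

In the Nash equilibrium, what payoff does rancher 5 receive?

Rancher i's FOC: ∂u_i/∂x_i = α_i − x_i = 0, so x_i* = α_i.
NE contributions = (4.6, 4.7, 2.7, 0.8, 1.9, 2.8); X = 17.5.
u_5 = α_5·X − ½·(x_5)² = 1.9·17.5 − ½·1.9² = 31.445.

31.445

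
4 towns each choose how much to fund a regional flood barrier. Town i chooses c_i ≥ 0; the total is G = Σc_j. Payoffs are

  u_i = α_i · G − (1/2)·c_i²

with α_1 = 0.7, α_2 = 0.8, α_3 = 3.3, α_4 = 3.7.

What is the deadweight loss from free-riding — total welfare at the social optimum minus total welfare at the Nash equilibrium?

85.105

Town i's FOC: ∂u_i/∂c_i = α_i − c_i = 0, so c_i* = α_i.
NE contributions = (0.7, 0.8, 3.3, 3.7); G = 8.5.
W^NE = (Σα)·G − ½Σα_i² = 8.5² − ½·25.71 = 59.395.
Planner sets c_i = Σα_j = 8.5 for every i, so G^SO = 4·8.5 = 34.
W^SO = (Σα)·G^SO − ½·4·(Σα)² = (4/2)·8.5² = 144.5.
Deadweight loss = W^SO − W^NE = 85.105.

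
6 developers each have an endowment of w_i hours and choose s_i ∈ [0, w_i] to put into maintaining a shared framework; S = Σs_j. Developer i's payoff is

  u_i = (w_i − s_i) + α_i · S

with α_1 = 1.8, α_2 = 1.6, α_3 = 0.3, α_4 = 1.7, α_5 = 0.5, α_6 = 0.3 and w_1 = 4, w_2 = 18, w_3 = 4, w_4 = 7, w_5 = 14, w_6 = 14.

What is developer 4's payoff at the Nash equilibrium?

∂u_i/∂s_i = α_i − 1, so developer i contributes w_i if α_i > 1, else 0.
α_i > 1 for i ∈ {1, 2, 4}; NE contributions (4, 18, 0, 7, 0, 0), S = 29.
u_4 = (7 − 7) + 1.7·29 = 49.3.

49.3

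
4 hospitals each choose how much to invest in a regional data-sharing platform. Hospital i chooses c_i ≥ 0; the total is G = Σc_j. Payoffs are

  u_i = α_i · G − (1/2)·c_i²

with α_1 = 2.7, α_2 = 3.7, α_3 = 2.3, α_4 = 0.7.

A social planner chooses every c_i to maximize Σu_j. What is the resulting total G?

Planner FOC: ∂(Σu_j)/∂c_i = (Σα_j) − c_i = 0, so c_i^SO = Σα_j = 9.4 for every i; G^SO = 37.6.

37.6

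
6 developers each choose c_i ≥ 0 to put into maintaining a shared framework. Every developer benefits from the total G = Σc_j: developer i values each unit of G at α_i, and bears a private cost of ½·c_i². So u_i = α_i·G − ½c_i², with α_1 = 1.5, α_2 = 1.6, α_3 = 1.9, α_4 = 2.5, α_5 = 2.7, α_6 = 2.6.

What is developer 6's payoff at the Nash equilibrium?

Developer i's FOC: ∂u_i/∂c_i = α_i − c_i = 0, so c_i* = α_i.
NE contributions = (1.5, 1.6, 1.9, 2.5, 2.7, 2.6); G = 12.8.
u_6 = α_6·G − ½·(c_6)² = 2.6·12.8 − ½·2.6² = 29.9.

29.9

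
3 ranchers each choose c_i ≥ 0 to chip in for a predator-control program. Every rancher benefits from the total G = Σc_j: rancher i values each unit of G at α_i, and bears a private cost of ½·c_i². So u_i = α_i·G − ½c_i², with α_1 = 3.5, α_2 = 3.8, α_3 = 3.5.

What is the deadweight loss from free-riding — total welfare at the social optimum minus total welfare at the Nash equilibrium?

Rancher i's FOC: ∂u_i/∂c_i = α_i − c_i = 0, so c_i* = α_i.
NE contributions = (3.5, 3.8, 3.5); G = 10.8.
W^NE = (Σα)·G − ½Σα_i² = 10.8² − ½·38.94 = 97.17.
Planner sets c_i = Σα_j = 10.8 for every i, so G^SO = 3·10.8 = 32.4.
W^SO = (Σα)·G^SO − ½·3·(Σα)² = (3/2)·10.8² = 174.96.
Deadweight loss = W^SO − W^NE = 77.79.

77.79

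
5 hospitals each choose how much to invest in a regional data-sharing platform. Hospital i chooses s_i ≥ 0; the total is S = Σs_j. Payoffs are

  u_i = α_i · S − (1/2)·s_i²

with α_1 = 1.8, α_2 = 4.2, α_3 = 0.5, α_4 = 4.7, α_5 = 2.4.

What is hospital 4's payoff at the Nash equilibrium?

Hospital i's FOC: ∂u_i/∂s_i = α_i − s_i = 0, so s_i* = α_i.
NE contributions = (1.8, 4.2, 0.5, 4.7, 2.4); S = 13.6.
u_4 = α_4·S − ½·(s_4)² = 4.7·13.6 − ½·4.7² = 52.875.

52.875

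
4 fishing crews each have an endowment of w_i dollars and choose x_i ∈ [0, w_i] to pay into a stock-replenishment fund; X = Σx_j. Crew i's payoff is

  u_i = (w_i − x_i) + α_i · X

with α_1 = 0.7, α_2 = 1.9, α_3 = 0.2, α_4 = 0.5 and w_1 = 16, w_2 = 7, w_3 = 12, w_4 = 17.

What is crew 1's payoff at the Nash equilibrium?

20.9

∂u_i/∂x_i = α_i − 1, so crew i contributes w_i if α_i > 1, else 0.
α_i > 1 for i ∈ {2}; NE contributions (0, 7, 0, 0), X = 7.
u_1 = (16 − 0) + 0.7·7 = 20.9.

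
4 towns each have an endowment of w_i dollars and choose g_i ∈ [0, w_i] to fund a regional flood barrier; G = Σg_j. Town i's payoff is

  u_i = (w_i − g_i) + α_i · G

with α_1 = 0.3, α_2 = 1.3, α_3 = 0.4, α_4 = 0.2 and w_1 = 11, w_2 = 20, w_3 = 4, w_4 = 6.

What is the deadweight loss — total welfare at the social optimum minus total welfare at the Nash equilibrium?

25.2

∂u_i/∂g_i = α_i − 1, so town i contributes w_i if α_i > 1, else 0.
α_i > 1 for i ∈ {2}; NE contributions (0, 20, 0, 0), G = 20.
W^NE = Σw_i − G^NE + (Σα_i)·G^NE = 41 + 1.2·20 = 65.
Planner: ∂(Σu_j)/∂g_i = Σα_j − 1 = 1.2 > 0, so everyone contributes w_i; G^SO = 41, W^SO = 41 + 1.2·41 = 90.2.
Deadweight loss = 25.2.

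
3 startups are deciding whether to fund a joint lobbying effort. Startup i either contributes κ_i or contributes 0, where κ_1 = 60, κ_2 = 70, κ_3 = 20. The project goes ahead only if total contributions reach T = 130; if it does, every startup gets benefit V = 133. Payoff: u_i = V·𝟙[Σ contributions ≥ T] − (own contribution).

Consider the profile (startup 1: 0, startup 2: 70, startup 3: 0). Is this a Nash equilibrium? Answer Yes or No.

Total = 70 < 130: not provided.
Startup 1 (pledges 0, payoff 0): pledging 60 → total 130, payoff 73. Profitable deviation.

No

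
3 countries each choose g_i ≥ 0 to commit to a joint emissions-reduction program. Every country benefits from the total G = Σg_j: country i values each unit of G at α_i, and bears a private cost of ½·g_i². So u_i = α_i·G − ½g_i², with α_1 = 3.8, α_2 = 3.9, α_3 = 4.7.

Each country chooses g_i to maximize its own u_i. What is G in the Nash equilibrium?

Country i's FOC: ∂u_i/∂g_i = α_i − g_i = 0, so g_i* = α_i.
NE contributions = (3.8, 3.9, 4.7); G = 12.4.

12.4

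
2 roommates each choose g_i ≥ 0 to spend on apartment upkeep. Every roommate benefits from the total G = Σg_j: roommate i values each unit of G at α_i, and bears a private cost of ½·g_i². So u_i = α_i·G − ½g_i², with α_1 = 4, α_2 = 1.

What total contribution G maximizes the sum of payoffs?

10

Planner FOC: ∂(Σu_j)/∂g_i = (Σα_j) − g_i = 0, so g_i^SO = Σα_j = 5 for every i; G^SO = 10.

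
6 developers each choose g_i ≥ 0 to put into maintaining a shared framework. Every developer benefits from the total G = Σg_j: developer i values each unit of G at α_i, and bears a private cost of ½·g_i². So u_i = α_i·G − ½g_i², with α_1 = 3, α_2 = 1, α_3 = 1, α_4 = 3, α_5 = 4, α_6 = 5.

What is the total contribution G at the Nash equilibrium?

17

Developer i's FOC: ∂u_i/∂g_i = α_i − g_i = 0, so g_i* = α_i.
NE contributions = (3, 1, 1, 3, 4, 5); G = 17.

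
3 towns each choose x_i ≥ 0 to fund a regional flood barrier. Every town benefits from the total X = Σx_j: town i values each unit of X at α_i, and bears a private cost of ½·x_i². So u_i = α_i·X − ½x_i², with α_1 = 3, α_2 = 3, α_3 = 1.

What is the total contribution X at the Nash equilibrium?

7

Town i's FOC: ∂u_i/∂x_i = α_i − x_i = 0, so x_i* = α_i.
NE contributions = (3, 3, 1); X = 7.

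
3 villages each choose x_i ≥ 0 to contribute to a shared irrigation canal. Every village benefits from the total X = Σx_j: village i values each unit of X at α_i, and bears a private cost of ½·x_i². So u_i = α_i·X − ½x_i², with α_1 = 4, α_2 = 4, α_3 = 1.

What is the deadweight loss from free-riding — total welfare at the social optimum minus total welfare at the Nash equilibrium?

57

Village i's FOC: ∂u_i/∂x_i = α_i − x_i = 0, so x_i* = α_i.
NE contributions = (4, 4, 1); X = 9.
W^NE = (Σα)·X − ½Σα_i² = 9² − ½·33 = 64.5.
Planner sets x_i = Σα_j = 9 for every i, so X^SO = 3·9 = 27.
W^SO = (Σα)·X^SO − ½·3·(Σα)² = (3/2)·9² = 121.5.
Deadweight loss = W^SO − W^NE = 57.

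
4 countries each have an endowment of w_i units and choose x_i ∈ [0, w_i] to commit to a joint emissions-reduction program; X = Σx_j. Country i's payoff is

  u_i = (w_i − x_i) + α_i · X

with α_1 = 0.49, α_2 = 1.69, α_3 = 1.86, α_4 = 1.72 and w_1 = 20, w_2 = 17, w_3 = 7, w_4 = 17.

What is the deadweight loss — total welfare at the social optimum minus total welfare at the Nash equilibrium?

95.2

∂u_i/∂x_i = α_i − 1, so country i contributes w_i if α_i > 1, else 0.
α_i > 1 for i ∈ {2, 3, 4}; NE contributions (0, 17, 7, 17), X = 41.
W^NE = Σw_i − X^NE + (Σα_i)·X^NE = 61 + 4.76·41 = 256.16.
Planner: ∂(Σu_j)/∂x_i = Σα_j − 1 = 4.76 > 0, so everyone contributes w_i; X^SO = 61, W^SO = 61 + 4.76·61 = 351.36.
Deadweight loss = 95.2.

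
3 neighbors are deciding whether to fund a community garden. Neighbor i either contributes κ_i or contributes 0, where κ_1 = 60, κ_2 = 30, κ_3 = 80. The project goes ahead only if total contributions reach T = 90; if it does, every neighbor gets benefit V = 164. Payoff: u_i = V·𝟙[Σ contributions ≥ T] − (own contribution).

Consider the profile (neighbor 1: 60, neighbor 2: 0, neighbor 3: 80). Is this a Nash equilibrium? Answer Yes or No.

Yes

Total = 140 ≥ 90: provided.
Neighbor 1 (pledges 60, payoff 104): dropping to 0 → total 80, payoff 0. No gain.
Neighbor 2 (pledges 0, payoff 164): pledging 30 → total 170, payoff 134. No gain.
Neighbor 3 (pledges 80, payoff 84): dropping to 0 → total 60, payoff 0. No gain.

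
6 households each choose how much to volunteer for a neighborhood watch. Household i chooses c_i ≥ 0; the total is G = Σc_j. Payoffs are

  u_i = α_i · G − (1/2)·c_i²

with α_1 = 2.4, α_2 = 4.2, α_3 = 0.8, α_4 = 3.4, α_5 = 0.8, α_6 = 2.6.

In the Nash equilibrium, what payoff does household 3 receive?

11.04

Household i's FOC: ∂u_i/∂c_i = α_i − c_i = 0, so c_i* = α_i.
NE contributions = (2.4, 4.2, 0.8, 3.4, 0.8, 2.6); G = 14.2.
u_3 = α_3·G − ½·(c_3)² = 0.8·14.2 − ½·0.8² = 11.04.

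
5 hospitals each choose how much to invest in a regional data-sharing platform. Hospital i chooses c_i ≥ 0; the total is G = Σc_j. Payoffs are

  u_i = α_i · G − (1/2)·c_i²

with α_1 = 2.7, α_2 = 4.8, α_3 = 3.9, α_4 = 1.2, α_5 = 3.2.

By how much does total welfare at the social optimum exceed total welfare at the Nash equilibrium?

Hospital i's FOC: ∂u_i/∂c_i = α_i − c_i = 0, so c_i* = α_i.
NE contributions = (2.7, 4.8, 3.9, 1.2, 3.2); G = 15.8.
W^NE = (Σα)·G − ½Σα_i² = 15.8² − ½·57.22 = 221.03.
Planner sets c_i = Σα_j = 15.8 for every i, so G^SO = 5·15.8 = 79.
W^SO = (Σα)·G^SO − ½·5·(Σα)² = (5/2)·15.8² = 624.1.
Deadweight loss = W^SO − W^NE = 403.07.

403.07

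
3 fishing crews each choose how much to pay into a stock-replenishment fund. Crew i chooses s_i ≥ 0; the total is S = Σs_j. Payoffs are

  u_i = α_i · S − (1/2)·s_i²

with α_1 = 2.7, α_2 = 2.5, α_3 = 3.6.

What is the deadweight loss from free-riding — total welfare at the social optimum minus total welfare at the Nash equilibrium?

51.97

Crew i's FOC: ∂u_i/∂s_i = α_i − s_i = 0, so s_i* = α_i.
NE contributions = (2.7, 2.5, 3.6); S = 8.8.
W^NE = (Σα)·S − ½Σα_i² = 8.8² − ½·26.5 = 64.19.
Planner sets s_i = Σα_j = 8.8 for every i, so S^SO = 3·8.8 = 26.4.
W^SO = (Σα)·S^SO − ½·3·(Σα)² = (3/2)·8.8² = 116.16.
Deadweight loss = W^SO − W^NE = 51.97.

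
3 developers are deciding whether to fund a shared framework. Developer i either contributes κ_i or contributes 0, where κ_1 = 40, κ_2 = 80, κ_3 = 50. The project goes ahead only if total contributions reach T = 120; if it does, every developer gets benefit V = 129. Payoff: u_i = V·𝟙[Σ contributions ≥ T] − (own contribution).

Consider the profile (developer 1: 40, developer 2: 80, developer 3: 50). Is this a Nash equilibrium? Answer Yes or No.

No

Total = 170 ≥ 120: provided.
Developer 1 (pledges 40, payoff 89): dropping to 0 → total 130, payoff 129. Profitable deviation.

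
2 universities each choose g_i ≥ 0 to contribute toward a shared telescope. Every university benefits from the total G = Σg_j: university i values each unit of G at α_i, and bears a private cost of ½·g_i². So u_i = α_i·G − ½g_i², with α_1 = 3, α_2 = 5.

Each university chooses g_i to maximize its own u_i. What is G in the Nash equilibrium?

University i's FOC: ∂u_i/∂g_i = α_i − g_i = 0, so g_i* = α_i.
NE contributions = (3, 5); G = 8.

8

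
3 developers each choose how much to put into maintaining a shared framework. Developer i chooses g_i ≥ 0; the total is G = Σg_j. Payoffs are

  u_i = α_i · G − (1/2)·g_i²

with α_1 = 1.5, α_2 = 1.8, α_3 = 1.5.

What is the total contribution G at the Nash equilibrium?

Developer i's FOC: ∂u_i/∂g_i = α_i − g_i = 0, so g_i* = α_i.
NE contributions = (1.5, 1.8, 1.5); G = 4.8.

4.8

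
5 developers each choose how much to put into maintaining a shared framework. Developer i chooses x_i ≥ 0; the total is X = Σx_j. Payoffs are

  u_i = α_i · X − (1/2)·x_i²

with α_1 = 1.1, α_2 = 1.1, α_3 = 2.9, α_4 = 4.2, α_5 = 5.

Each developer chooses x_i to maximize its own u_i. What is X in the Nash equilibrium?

Developer i's FOC: ∂u_i/∂x_i = α_i − x_i = 0, so x_i* = α_i.
NE contributions = (1.1, 1.1, 2.9, 4.2, 5); X = 14.3.

14.3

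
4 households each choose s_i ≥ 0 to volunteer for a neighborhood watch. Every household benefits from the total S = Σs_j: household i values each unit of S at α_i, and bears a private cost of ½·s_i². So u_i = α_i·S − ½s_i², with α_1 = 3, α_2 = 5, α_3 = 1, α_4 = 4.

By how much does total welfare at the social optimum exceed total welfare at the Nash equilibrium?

Household i's FOC: ∂u_i/∂s_i = α_i − s_i = 0, so s_i* = α_i.
NE contributions = (3, 5, 1, 4); S = 13.
W^NE = (Σα)·S − ½Σα_i² = 13² − ½·51 = 143.5.
Planner sets s_i = Σα_j = 13 for every i, so S^SO = 4·13 = 52.
W^SO = (Σα)·S^SO − ½·4·(Σα)² = (4/2)·13² = 338.
Deadweight loss = W^SO − W^NE = 194.5.

194.5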